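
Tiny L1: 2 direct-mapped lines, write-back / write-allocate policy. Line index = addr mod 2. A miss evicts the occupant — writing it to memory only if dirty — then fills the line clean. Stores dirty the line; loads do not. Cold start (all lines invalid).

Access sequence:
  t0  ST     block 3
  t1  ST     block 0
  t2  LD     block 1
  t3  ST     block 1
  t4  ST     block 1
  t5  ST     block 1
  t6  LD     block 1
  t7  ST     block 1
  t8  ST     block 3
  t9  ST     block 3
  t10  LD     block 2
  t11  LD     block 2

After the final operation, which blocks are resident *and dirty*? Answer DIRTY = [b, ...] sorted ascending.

DIRTY = [3]

0: W B3 → L1 miss [D]
1: W B0 → L0 miss [D]
2: R B1 → L1 miss wb→B3 [-]
3: W B1 → L1 hit [D]
4: W B1 → L1 hit [D]
5: W B1 → L1 hit [D]
6: R B1 → L1 hit [D]
7: W B1 → L1 hit [D]
8: W B3 → L1 miss wb→B1 [D]
9: W B3 → L1 hit [D]
10: R B2 → L0 miss wb→B0 [-]
11: R B2 → L0 hit [-]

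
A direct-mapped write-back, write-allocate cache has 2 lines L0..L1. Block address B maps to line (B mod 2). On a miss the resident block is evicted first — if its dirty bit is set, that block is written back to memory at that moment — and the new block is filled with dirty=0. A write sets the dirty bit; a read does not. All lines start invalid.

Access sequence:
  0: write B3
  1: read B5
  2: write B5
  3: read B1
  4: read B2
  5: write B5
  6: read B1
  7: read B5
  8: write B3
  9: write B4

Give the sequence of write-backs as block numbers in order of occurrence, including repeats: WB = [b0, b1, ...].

0: W B3 -> L1 miss  d=D]
1: R B5 -> L1 miss wb->B3  d=-]
2: W B5 -> L1 hit  d=D]
3: R B1 -> L1 miss wb->B5  d=-]
4: R B2 -> L0 miss  d=-]
5: W B5 -> L1 miss  d=D]
6: R B1 -> L1 miss wb->B5  d=-]
7: R B5 -> L1 miss  d=-]
8: W B3 -> L1 miss  d=D]
9: W B4 -> L0 miss  d=D]

WB = [3, 5, 5]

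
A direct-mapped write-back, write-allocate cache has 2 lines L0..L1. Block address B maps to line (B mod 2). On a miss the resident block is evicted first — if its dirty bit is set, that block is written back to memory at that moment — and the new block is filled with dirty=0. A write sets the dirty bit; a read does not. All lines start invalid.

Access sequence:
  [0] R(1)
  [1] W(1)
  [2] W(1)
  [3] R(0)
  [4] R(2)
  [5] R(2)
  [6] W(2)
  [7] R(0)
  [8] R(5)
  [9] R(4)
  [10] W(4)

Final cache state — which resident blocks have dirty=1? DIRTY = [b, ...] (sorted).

0: R B1 → L1 miss [-]
1: W B1 → L1 hit [D]
2: W B1 → L1 hit [D]
3: R B0 → L0 miss [-]
4: R B2 → L0 miss [-]
5: R B2 → L0 hit [-]
6: W B2 → L0 hit [D]
7: R B0 → L0 miss wb→B2 [-]
8: R B5 → L1 miss wb→B1 [-]
9: R B4 → L0 miss [-]
10: W B4 → L0 hit [D]

DIRTY = [4]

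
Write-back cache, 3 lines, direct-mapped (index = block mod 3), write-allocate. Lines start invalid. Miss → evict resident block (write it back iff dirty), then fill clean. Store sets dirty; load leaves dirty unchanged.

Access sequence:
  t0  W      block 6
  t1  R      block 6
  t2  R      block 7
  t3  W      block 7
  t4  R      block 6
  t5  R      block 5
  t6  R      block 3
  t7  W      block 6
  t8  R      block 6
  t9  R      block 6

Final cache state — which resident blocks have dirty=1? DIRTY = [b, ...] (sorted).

DIRTY = [6, 7]

0: W B6 -> L0 miss  d=D]
1: R B6 -> L0 hit  d=D]
2: R B7 -> L1 miss  d=-]
3: W B7 -> L1 hit  d=D]
4: R B6 -> L0 hit  d=D]
5: R B5 -> L2 miss  d=-]
6: R B3 -> L0 miss wb->B6  d=-]
7: W B6 -> L0 miss  d=D]
8: R B6 -> L0 hit  d=D]
9: R B6 -> L0 hit  d=D]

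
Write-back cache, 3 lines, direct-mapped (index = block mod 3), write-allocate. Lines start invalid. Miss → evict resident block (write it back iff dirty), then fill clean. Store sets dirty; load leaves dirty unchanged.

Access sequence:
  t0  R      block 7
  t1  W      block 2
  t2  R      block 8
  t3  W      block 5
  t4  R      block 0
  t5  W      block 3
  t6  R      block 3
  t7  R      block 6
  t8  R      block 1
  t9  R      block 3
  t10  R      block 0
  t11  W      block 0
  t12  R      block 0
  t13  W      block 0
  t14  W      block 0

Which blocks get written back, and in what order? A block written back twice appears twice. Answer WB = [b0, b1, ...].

WB = [2, 3]

0: R B7 -> L1 miss  d=-]
1: W B2 -> L2 miss  d=D]
2: R B8 -> L2 miss wb->B2  d=-]
3: W B5 -> L2 miss  d=D]
4: R B0 -> L0 miss  d=-]
5: W B3 -> L0 miss  d=D]
6: R B3 -> L0 hit  d=D]
7: R B6 -> L0 miss wb->B3  d=-]
8: R B1 -> L1 miss  d=-]
9: R B3 -> L0 miss  d=-]
10: R B0 -> L0 miss  d=-]
11: W B0 -> L0 hit  d=D]
12: R B0 -> L0 hit  d=D]
13: W B0 -> L0 hit  d=D]
14: W B0 -> L0 hit  d=D]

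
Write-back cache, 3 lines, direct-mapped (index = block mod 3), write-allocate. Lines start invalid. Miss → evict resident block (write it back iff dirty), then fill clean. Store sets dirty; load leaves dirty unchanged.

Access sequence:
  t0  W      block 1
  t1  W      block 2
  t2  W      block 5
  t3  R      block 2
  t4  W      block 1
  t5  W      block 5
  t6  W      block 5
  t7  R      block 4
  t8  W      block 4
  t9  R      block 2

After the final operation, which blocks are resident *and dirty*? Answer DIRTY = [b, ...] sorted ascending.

  0 | W B1 → L1 miss [D]
  1 | W B2 → L2 miss [D]
  2 | W B5 → L2 miss wb→B2 [D]
  3 | R B2 → L2 miss wb→B5 [-]
  4 | W B1 → L1 hit [D]
  5 | W B5 → L2 miss [D]
  6 | W B5 → L2 hit [D]
  7 | R B4 → L1 miss wb→B1 [-]
  8 | W B4 → L1 hit [D]
  9 | R B2 → L2 miss wb→B5 [-]

DIRTY = [4]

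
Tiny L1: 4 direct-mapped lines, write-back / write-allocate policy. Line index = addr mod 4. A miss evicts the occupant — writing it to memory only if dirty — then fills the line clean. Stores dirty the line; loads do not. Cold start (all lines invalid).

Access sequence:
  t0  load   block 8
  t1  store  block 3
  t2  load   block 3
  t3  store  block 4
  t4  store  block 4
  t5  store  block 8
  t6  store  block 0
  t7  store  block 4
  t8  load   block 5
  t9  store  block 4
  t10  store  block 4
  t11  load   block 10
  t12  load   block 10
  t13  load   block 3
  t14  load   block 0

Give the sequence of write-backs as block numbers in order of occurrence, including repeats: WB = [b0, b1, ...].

WB = [4, 8, 0, 4]

  0 | R B8 → L0 miss [-]
  1 | W B3 → L3 miss [D]
  2 | R B3 → L3 hit [D]
  3 | W B4 → L0 miss [D]
  4 | W B4 → L0 hit [D]
  5 | W B8 → L0 miss wb→B4 [D]
  6 | W B0 → L0 miss wb→B8 [D]
  7 | W B4 → L0 miss wb→B0 [D]
  8 | R B5 → L1 miss [-]
  9 | W B4 → L0 hit [D]
  10 | W B4 → L0 hit [D]
  11 | R B10 → L2 miss [-]
  12 | R B10 → L2 hit [-]
  13 | R B3 → L3 hit [D]
  14 | R B0 → L0 miss wb→B4 [-]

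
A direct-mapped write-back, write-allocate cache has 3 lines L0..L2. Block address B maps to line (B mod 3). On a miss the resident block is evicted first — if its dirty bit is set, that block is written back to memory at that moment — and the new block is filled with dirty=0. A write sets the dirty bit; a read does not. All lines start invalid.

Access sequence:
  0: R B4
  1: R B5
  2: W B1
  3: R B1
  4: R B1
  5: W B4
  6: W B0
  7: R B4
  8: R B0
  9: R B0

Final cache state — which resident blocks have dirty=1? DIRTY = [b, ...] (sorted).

0: R B4 → L1 miss [-]
1: R B5 → L2 miss [-]
2: W B1 → L1 miss [D]
3: R B1 → L1 hit [D]
4: R B1 → L1 hit [D]
5: W B4 → L1 miss wb→B1 [D]
6: W B0 → L0 miss [D]
7: R B4 → L1 hit [D]
8: R B0 → L0 hit [D]
9: R B0 → L0 hit [D]

DIRTY = [0, 4]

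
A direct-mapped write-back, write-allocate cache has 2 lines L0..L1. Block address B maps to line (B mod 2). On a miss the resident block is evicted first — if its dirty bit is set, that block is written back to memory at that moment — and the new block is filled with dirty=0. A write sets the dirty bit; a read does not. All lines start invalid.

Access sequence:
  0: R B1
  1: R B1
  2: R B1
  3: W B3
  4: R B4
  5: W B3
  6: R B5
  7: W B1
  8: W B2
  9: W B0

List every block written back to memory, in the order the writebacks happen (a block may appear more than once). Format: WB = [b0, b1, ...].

WB = [3, 2]

0: R B1 -> L1 miss  d=-]
1: R B1 -> L1 hit  d=-]
2: R B1 -> L1 hit  d=-]
3: W B3 -> L1 miss  d=D]
4: R B4 -> L0 miss  d=-]
5: W B3 -> L1 hit  d=D]
6: R B5 -> L1 miss wb->B3  d=-]
7: W B1 -> L1 miss  d=D]
8: W B2 -> L0 miss  d=D]
9: W B0 -> L0 miss wb->B2  d=D]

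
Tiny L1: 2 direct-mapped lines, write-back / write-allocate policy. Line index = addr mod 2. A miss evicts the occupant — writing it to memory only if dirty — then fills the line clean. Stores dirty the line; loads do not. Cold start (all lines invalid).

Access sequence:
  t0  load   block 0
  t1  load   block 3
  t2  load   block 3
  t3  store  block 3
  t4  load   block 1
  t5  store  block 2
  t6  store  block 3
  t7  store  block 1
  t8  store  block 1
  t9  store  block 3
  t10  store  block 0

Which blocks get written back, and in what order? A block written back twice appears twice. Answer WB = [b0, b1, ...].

  0 | R B0 → L0 miss [-]
  1 | R B3 → L1 miss [-]
  2 | R B3 → L1 hit [-]
  3 | W B3 → L1 hit [D]
  4 | R B1 → L1 miss wb→B3 [-]
  5 | W B2 → L0 miss [D]
  6 | W B3 → L1 miss [D]
  7 | W B1 → L1 miss wb→B3 [D]
  8 | W B1 → L1 hit [D]
  9 | W B3 → L1 miss wb→B1 [D]
  10 | W B0 → L0 miss wb→B2 [D]

WB = [3, 3, 1, 2]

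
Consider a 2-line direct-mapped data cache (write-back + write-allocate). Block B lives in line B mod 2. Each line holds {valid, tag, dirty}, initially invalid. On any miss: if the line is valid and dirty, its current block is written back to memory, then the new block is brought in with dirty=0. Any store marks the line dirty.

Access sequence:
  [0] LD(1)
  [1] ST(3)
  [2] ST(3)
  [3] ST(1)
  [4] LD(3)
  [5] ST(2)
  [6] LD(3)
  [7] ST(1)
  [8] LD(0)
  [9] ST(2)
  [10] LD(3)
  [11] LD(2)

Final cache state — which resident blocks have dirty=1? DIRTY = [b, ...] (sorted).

DIRTY = [2]

0: R B1 → L1 miss [-]
1: W B3 → L1 miss [D]
2: W B3 → L1 hit [D]
3: W B1 → L1 miss wb→B3 [D]
4: R B3 → L1 miss wb→B1 [-]
5: W B2 → L0 miss [D]
6: R B3 → L1 hit [-]
7: W B1 → L1 miss [D]
8: R B0 → L0 miss wb→B2 [-]
9: W B2 → L0 miss [D]
10: R B3 → L1 miss wb→B1 [-]
11: R B2 → L0 hit [D]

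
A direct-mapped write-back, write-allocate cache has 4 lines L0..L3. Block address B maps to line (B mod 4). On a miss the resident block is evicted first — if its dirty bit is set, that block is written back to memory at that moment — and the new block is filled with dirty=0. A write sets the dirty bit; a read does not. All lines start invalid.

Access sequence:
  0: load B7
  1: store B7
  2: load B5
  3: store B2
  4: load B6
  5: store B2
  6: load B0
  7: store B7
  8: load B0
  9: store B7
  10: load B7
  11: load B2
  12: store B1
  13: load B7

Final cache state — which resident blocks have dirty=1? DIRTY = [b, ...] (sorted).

DIRTY = [1, 2, 7]

0: R B7 → L3 miss [-]
1: W B7 → L3 hit [D]
2: R B5 → L1 miss [-]
3: W B2 → L2 miss [D]
4: R B6 → L2 miss wb→B2 [-]
5: W B2 → L2 miss [D]
6: R B0 → L0 miss [-]
7: W B7 → L3 hit [D]
8: R B0 → L0 hit [-]
9: W B7 → L3 hit [D]
10: R B7 → L3 hit [D]
11: R B2 → L2 hit [D]
12: W B1 → L1 miss [D]
13: R B7 → L3 hit [D]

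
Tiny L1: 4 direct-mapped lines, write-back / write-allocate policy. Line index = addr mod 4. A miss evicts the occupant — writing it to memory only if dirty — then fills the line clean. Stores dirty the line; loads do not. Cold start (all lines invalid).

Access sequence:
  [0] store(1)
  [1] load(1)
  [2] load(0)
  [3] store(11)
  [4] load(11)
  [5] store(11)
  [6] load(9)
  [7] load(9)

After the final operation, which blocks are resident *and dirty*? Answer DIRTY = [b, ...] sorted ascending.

DIRTY = [11]

0: W B1 → L1 miss [D]
1: R B1 → L1 hit [D]
2: R B0 → L0 miss [-]
3: W B11 → L3 miss [D]
4: R B11 → L3 hit [D]
5: W B11 → L3 hit [D]
6: R B9 → L1 miss wb→B1 [-]
7: R B9 → L1 hit [-]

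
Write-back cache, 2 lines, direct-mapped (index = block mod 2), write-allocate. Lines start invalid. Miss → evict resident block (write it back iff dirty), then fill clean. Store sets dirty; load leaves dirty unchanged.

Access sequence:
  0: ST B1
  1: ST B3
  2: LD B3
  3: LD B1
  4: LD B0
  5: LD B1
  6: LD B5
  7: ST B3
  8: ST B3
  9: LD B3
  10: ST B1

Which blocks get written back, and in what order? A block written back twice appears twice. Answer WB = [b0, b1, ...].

  0 | W B1 → L1 miss [D]
  1 | W B3 → L1 miss wb→B1 [D]
  2 | R B3 → L1 hit [D]
  3 | R B1 → L1 miss wb→B3 [-]
  4 | R B0 → L0 miss [-]
  5 | R B1 → L1 hit [-]
  6 | R B5 → L1 miss [-]
  7 | W B3 → L1 miss [D]
  8 | W B3 → L1 hit [D]
  9 | R B3 → L1 hit [D]
  10 | W B1 → L1 miss wb→B3 [D]

WB = [1, 3, 3]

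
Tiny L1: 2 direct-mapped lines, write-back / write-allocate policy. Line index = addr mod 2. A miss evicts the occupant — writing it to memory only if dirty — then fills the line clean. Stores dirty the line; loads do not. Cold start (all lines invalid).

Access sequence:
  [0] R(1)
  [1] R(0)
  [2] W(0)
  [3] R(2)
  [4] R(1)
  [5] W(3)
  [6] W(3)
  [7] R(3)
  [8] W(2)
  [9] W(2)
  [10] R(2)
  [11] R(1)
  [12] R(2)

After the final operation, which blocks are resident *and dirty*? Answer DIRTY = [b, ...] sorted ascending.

0: R B1 → L1 miss [-]
1: R B0 → L0 miss [-]
2: W B0 → L0 hit [D]
3: R B2 → L0 miss wb→B0 [-]
4: R B1 → L1 hit [-]
5: W B3 → L1 miss [D]
6: W B3 → L1 hit [D]
7: R B3 → L1 hit [D]
8: W B2 → L0 hit [D]
9: W B2 → L0 hit [D]
10: R B2 → L0 hit [D]
11: R B1 → L1 miss wb→B3 [-]
12: R B2 → L0 hit [D]

DIRTY = [2]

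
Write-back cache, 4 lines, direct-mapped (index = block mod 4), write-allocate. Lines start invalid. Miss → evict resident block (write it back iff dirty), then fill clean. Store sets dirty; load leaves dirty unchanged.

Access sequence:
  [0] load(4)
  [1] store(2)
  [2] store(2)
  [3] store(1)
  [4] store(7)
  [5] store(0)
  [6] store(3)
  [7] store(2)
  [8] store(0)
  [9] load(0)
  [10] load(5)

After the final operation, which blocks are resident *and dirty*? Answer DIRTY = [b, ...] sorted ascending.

  0 | R B4 → L0 miss [-]
  1 | W B2 → L2 miss [D]
  2 | W B2 → L2 hit [D]
  3 | W B1 → L1 miss [D]
  4 | W B7 → L3 miss [D]
  5 | W B0 → L0 miss [D]
  6 | W B3 → L3 miss wb→B7 [D]
  7 | W B2 → L2 hit [D]
  8 | W B0 → L0 hit [D]
  9 | R B0 → L0 hit [D]
  10 | R B5 → L1 miss wb→B1 [-]

DIRTY = [0, 2, 3]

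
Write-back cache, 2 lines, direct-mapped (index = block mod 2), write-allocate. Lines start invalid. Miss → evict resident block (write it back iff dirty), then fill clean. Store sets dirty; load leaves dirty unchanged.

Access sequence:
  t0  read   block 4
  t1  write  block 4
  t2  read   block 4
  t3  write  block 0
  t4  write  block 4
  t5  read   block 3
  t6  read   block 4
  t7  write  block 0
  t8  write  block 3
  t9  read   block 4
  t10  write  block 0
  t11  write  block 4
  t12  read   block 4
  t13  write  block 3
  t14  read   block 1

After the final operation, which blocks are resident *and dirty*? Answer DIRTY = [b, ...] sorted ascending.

0: R B4 → L0 miss [-]
1: W B4 → L0 hit [D]
2: R B4 → L0 hit [D]
3: W B0 → L0 miss wb→B4 [D]
4: W B4 → L0 miss wb→B0 [D]
5: R B3 → L1 miss [-]
6: R B4 → L0 hit [D]
7: W B0 → L0 miss wb→B4 [D]
8: W B3 → L1 hit [D]
9: R B4 → L0 miss wb→B0 [-]
10: W B0 → L0 miss [D]
11: W B4 → L0 miss wb→B0 [D]
12: R B4 → L0 hit [D]
13: W B3 → L1 hit [D]
14: R B1 → L1 miss wb→B3 [-]

DIRTY = [4]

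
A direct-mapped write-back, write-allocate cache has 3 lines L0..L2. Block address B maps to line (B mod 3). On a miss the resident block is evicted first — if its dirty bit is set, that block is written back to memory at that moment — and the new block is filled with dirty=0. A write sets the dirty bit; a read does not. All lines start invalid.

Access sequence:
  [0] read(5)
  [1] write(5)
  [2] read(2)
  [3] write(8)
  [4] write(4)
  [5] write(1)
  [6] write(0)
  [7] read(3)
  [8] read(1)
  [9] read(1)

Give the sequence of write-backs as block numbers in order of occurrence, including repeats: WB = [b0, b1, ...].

WB = [5, 4, 0]

  0 | R B5 → L2 miss [-]
  1 | W B5 → L2 hit [D]
  2 | R B2 → L2 miss wb→B5 [-]
  3 | W B8 → L2 miss [D]
  4 | W B4 → L1 miss [D]
  5 | W B1 → L1 miss wb→B4 [D]
  6 | W B0 → L0 miss [D]
  7 | R B3 → L0 miss wb→B0 [-]
  8 | R B1 → L1 hit [D]
  9 | R B1 → L1 hit [D]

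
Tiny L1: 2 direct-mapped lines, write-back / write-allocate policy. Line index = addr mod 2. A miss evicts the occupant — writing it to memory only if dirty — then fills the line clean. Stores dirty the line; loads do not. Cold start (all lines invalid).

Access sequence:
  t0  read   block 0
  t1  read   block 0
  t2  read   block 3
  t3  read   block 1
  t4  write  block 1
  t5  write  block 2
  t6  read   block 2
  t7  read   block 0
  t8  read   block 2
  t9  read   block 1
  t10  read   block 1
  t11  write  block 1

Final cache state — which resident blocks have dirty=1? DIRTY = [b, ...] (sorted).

0: R B0 -> L0 miss  d=-]
1: R B0 -> L0 hit  d=-]
2: R B3 -> L1 miss  d=-]
3: R B1 -> L1 miss  d=-]
4: W B1 -> L1 hit  d=D]
5: W B2 -> L0 miss  d=D]
6: R B2 -> L0 hit  d=D]
7: R B0 -> L0 miss wb->B2  d=-]
8: R B2 -> L0 miss  d=-]
9: R B1 -> L1 hit  d=D]
10: R B1 -> L1 hit  d=D]
11: W B1 -> L1 hit  d=D]

DIRTY = [1]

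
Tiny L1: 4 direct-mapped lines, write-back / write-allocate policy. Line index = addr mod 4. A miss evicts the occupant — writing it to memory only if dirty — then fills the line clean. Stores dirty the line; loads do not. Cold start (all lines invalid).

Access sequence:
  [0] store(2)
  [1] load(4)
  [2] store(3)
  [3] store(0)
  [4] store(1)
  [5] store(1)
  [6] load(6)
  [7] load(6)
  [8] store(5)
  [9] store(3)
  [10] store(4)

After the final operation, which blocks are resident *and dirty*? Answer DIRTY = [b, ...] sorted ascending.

DIRTY = [3, 4, 5]

0: W B2 → L2 miss [D]
1: R B4 → L0 miss [-]
2: W B3 → L3 miss [D]
3: W B0 → L0 miss [D]
4: W B1 → L1 miss [D]
5: W B1 → L1 hit [D]
6: R B6 → L2 miss wb→B2 [-]
7: R B6 → L2 hit [-]
8: W B5 → L1 miss wb→B1 [D]
9: W B3 → L3 hit [D]
10: W B4 → L0 miss wb→B0 [D]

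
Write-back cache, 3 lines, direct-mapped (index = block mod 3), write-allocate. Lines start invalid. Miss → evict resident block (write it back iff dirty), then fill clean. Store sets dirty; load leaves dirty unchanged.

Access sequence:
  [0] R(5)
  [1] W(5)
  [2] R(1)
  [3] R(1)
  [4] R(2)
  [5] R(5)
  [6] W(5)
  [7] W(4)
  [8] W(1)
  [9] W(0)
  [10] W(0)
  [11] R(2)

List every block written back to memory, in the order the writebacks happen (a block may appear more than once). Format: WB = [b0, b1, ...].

  0 | R B5 → L2 miss [-]
  1 | W B5 → L2 hit [D]
  2 | R B1 → L1 miss [-]
  3 | R B1 → L1 hit [-]
  4 | R B2 → L2 miss wb→B5 [-]
  5 | R B5 → L2 miss [-]
  6 | W B5 → L2 hit [D]
  7 | W B4 → L1 miss [D]
  8 | W B1 → L1 miss wb→B4 [D]
  9 | W B0 → L0 miss [D]
  10 | W B0 → L0 hit [D]
  11 | R B2 → L2 miss wb→B5 [-]

WB = [5, 4, 5]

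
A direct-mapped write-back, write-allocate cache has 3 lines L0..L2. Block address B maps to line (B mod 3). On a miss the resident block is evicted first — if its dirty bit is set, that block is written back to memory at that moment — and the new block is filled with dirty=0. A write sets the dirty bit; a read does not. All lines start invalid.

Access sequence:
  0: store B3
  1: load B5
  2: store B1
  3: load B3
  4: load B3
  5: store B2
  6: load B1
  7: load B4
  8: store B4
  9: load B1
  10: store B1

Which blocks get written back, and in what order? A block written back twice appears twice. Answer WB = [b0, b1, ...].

WB = [1, 4]

0: W B3 -> L0 miss  d=D]
1: R B5 -> L2 miss  d=-]
2: W B1 -> L1 miss  d=D]
3: R B3 -> L0 hit  d=D]
4: R B3 -> L0 hit  d=D]
5: W B2 -> L2 miss  d=D]
6: R B1 -> L1 hit  d=D]
7: R B4 -> L1 miss wb->B1  d=-]
8: W B4 -> L1 hit  d=D]
9: R B1 -> L1 miss wb->B4  d=-]
10: W B1 -> L1 hit  d=D]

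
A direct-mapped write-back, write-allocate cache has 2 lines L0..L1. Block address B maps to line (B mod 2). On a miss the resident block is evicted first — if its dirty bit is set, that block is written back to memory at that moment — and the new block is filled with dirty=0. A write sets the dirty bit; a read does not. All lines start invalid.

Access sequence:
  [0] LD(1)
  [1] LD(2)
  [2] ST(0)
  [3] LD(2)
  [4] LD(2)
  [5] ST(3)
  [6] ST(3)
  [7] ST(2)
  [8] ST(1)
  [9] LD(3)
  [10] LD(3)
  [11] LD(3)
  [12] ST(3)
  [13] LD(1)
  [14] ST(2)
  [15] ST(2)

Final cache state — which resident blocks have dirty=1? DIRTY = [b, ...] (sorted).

DIRTY = [2]

0: R B1 -> L1 miss  d=-]
1: R B2 -> L0 miss  d=-]
2: W B0 -> L0 miss  d=D]
3: R B2 -> L0 miss wb->B0  d=-]
4: R B2 -> L0 hit  d=-]
5: W B3 -> L1 miss  d=D]
6: W B3 -> L1 hit  d=D]
7: W B2 -> L0 hit  d=D]
8: W B1 -> L1 miss wb->B3  d=D]
9: R B3 -> L1 miss wb->B1  d=-]
10: R B3 -> L1 hit  d=-]
11: R B3 -> L1 hit  d=-]
12: W B3 -> L1 hit  d=D]
13: R B1 -> L1 miss wb->B3  d=-]
14: W B2 -> L0 hit  d=D]
15: W B2 -> L0 hit  d=D]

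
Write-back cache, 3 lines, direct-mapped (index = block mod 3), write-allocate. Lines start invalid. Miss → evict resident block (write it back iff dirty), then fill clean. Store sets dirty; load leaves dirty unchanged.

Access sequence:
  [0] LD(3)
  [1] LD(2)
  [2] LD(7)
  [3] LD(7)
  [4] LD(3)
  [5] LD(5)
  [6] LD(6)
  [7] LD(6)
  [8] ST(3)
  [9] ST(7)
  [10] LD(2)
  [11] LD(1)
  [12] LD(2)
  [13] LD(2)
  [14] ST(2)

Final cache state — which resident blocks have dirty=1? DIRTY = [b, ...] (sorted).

DIRTY = [2, 3]

  0 | R B3 → L0 miss [-]
  1 | R B2 → L2 miss [-]
  2 | R B7 → L1 miss [-]
  3 | R B7 → L1 hit [-]
  4 | R B3 → L0 hit [-]
  5 | R B5 → L2 miss [-]
  6 | R B6 → L0 miss [-]
  7 | R B6 → L0 hit [-]
  8 | W B3 → L0 miss [D]
  9 | W B7 → L1 hit [D]
  10 | R B2 → L2 miss [-]
  11 | R B1 → L1 miss wb→B7 [-]
  12 | R B2 → L2 hit [-]
  13 | R B2 → L2 hit [-]
  14 | W B2 → L2 hit [D]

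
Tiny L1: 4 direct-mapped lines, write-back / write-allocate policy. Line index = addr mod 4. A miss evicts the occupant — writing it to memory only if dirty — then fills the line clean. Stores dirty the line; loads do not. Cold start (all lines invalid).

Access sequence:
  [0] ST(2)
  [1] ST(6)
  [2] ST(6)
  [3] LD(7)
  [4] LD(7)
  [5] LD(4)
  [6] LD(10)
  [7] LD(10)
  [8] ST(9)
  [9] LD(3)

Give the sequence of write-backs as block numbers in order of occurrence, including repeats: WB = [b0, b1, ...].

WB = [2, 6]

0: W B2 -> L2 miss  d=D]
1: W B6 -> L2 miss wb->B2  d=D]
2: W B6 -> L2 hit  d=D]
3: R B7 -> L3 miss  d=-]
4: R B7 -> L3 hit  d=-]
5: R B4 -> L0 miss  d=-]
6: R B10 -> L2 miss wb->B6  d=-]
7: R B10 -> L2 hit  d=-]
8: W B9 -> L1 miss  d=D]
9: R B3 -> L3 miss  d=-]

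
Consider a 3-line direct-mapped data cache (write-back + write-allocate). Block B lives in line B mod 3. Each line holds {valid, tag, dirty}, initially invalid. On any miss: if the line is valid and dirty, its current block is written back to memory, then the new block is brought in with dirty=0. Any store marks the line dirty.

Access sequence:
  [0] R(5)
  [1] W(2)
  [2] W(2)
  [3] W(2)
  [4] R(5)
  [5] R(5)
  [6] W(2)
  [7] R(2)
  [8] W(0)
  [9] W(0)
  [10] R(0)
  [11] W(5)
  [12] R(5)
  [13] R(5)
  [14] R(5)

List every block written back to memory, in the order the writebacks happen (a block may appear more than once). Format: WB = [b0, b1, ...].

WB = [2, 2]

0: R B5 → L2 miss [-]
1: W B2 → L2 miss [D]
2: W B2 → L2 hit [D]
3: W B2 → L2 hit [D]
4: R B5 → L2 miss wb→B2 [-]
5: R B5 → L2 hit [-]
6: W B2 → L2 miss [D]
7: R B2 → L2 hit [D]
8: W B0 → L0 miss [D]
9: W B0 → L0 hit [D]
10: R B0 → L0 hit [D]
11: W B5 → L2 miss wb→B2 [D]
12: R B5 → L2 hit [D]
13: R B5 → L2 hit [D]
14: R B5 → L2 hit [D]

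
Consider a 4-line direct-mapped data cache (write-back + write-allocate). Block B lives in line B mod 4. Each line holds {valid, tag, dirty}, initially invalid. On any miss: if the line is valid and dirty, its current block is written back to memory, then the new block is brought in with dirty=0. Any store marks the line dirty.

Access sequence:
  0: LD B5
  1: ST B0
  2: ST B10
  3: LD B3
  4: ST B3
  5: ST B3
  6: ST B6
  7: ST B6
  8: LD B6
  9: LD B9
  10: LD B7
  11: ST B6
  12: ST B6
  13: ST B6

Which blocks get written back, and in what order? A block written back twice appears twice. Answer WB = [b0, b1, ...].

WB = [10, 3]

0: R B5 → L1 miss [-]
1: W B0 → L0 miss [D]
2: W B10 → L2 miss [D]
3: R B3 → L3 miss [-]
4: W B3 → L3 hit [D]
5: W B3 → L3 hit [D]
6: W B6 → L2 miss wb→B10 [D]
7: W B6 → L2 hit [D]
8: R B6 → L2 hit [D]
9: R B9 → L1 miss [-]
10: R B7 → L3 miss wb→B3 [-]
11: W B6 → L2 hit [D]
12: W B6 → L2 hit [D]
13: W B6 → L2 hit [D]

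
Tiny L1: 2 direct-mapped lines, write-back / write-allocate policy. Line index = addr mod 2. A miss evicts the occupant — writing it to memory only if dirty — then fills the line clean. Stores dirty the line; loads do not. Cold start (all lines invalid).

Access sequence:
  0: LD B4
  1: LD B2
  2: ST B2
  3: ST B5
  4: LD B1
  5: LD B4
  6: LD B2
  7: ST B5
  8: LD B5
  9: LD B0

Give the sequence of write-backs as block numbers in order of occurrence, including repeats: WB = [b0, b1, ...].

WB = [5, 2]

  0 | R B4 → L0 miss [-]
  1 | R B2 → L0 miss [-]
  2 | W B2 → L0 hit [D]
  3 | W B5 → L1 miss [D]
  4 | R B1 → L1 miss wb→B5 [-]
  5 | R B4 → L0 miss wb→B2 [-]
  6 | R B2 → L0 miss [-]
  7 | W B5 → L1 miss [D]
  8 | R B5 → L1 hit [D]
  9 | R B0 → L0 miss [-]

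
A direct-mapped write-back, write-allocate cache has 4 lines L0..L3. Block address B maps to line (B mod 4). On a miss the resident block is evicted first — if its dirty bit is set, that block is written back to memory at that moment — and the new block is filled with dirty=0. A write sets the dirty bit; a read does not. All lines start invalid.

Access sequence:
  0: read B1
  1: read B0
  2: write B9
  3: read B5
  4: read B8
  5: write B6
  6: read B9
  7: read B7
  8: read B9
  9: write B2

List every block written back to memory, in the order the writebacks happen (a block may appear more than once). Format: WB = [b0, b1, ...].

WB = [9, 6]

0: R B1 → L1 miss [-]
1: R B0 → L0 miss [-]
2: W B9 → L1 miss [D]
3: R B5 → L1 miss wb→B9 [-]
4: R B8 → L0 miss [-]
5: W B6 → L2 miss [D]
6: R B9 → L1 miss [-]
7: R B7 → L3 miss [-]
8: R B9 → L1 hit [-]
9: W B2 → L2 miss wb→B6 [D]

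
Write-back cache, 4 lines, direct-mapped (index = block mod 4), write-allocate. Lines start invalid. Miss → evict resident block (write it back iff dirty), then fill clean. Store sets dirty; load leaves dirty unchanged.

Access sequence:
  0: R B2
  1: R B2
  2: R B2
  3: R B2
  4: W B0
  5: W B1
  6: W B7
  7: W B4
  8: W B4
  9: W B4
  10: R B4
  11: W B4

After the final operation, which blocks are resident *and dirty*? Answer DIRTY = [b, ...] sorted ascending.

0: R B2 -> L2 miss  d=-]
1: R B2 -> L2 hit  d=-]
2: R B2 -> L2 hit  d=-]
3: R B2 -> L2 hit  d=-]
4: W B0 -> L0 miss  d=D]
5: W B1 -> L1 miss  d=D]
6: W B7 -> L3 miss  d=D]
7: W B4 -> L0 miss wb->B0  d=D]
8: W B4 -> L0 hit  d=D]
9: W B4 -> L0 hit  d=D]
10: R B4 -> L0 hit  d=D]
11: W B4 -> L0 hit  d=D]

DIRTY = [1, 4, 7]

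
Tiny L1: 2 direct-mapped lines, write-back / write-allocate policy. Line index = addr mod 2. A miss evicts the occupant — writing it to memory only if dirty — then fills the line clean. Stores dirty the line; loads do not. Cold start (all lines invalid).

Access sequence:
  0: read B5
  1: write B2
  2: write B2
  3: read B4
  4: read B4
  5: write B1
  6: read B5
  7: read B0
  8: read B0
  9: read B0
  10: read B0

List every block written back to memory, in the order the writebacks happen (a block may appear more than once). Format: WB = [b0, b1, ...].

WB = [2, 1]

  0 | R B5 → L1 miss [-]
  1 | W B2 → L0 miss [D]
  2 | W B2 → L0 hit [D]
  3 | R B4 → L0 miss wb→B2 [-]
  4 | R B4 → L0 hit [-]
  5 | W B1 → L1 miss [D]
  6 | R B5 → L1 miss wb→B1 [-]
  7 | R B0 → L0 miss [-]
  8 | R B0 → L0 hit [-]
  9 | R B0 → L0 hit [-]
  10 | R B0 → L0 hit [-]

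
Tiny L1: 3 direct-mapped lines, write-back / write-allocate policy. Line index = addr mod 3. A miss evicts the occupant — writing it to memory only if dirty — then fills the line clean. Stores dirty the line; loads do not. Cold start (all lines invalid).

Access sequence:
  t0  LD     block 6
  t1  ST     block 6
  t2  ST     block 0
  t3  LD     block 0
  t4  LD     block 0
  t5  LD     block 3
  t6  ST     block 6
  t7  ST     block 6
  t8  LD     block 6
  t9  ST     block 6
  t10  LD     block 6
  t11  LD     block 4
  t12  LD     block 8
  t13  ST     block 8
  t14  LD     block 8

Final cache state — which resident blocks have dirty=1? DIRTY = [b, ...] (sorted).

DIRTY = [6, 8]

0: R B6 -> L0 miss  d=-]
1: W B6 -> L0 hit  d=D]
2: W B0 -> L0 miss wb->B6  d=D]
3: R B0 -> L0 hit  d=D]
4: R B0 -> L0 hit  d=D]
5: R B3 -> L0 miss wb->B0  d=-]
6: W B6 -> L0 miss  d=D]
7: W B6 -> L0 hit  d=D]
8: R B6 -> L0 hit  d=D]
9: W B6 -> L0 hit  d=D]
10: R B6 -> L0 hit  d=D]
11: R B4 -> L1 miss  d=-]
12: R B8 -> L2 miss  d=-]
13: W B8 -> L2 hit  d=D]
14: R B8 -> L2 hit  d=D]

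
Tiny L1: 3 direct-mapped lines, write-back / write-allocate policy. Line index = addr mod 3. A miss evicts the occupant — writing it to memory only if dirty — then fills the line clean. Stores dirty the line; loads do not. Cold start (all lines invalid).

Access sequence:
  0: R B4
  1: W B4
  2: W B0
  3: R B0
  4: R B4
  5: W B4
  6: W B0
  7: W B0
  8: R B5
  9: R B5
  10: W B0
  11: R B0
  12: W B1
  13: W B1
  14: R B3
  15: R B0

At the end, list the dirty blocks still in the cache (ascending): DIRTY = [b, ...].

DIRTY = [1]

0: R B4 -> L1 miss  d=-]
1: W B4 -> L1 hit  d=D]
2: W B0 -> L0 miss  d=D]
3: R B0 -> L0 hit  d=D]
4: R B4 -> L1 hit  d=D]
5: W B4 -> L1 hit  d=D]
6: W B0 -> L0 hit  d=D]
7: W B0 -> L0 hit  d=D]
8: R B5 -> L2 miss  d=-]
9: R B5 -> L2 hit  d=-]
10: W B0 -> L0 hit  d=D]
11: R B0 -> L0 hit  d=D]
12: W B1 -> L1 miss wb->B4  d=D]
13: W B1 -> L1 hit  d=D]
14: R B3 -> L0 miss wb->B0  d=-]
15: R B0 -> L0 miss  d=-]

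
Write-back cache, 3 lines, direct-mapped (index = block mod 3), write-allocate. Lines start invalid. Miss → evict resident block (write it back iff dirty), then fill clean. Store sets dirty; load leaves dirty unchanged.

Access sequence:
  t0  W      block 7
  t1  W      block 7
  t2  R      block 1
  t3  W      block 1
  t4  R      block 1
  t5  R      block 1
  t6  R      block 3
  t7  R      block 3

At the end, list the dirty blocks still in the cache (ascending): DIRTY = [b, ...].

  0 | W B7 → L1 miss [D]
  1 | W B7 → L1 hit [D]
  2 | R B1 → L1 miss wb→B7 [-]
  3 | W B1 → L1 hit [D]
  4 | R B1 → L1 hit [D]
  5 | R B1 → L1 hit [D]
  6 | R B3 → L0 miss [-]
  7 | R B3 → L0 hit [-]

DIRTY = [1]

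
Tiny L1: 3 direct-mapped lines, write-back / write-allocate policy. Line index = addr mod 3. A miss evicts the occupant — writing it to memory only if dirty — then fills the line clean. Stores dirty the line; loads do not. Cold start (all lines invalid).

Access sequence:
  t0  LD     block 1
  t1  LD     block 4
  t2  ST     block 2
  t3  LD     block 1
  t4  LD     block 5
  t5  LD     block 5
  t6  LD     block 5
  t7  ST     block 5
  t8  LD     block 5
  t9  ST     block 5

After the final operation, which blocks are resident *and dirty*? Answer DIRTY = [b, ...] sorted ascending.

DIRTY = [5]

0: R B1 → L1 miss [-]
1: R B4 → L1 miss [-]
2: W B2 → L2 miss [D]
3: R B1 → L1 miss [-]
4: R B5 → L2 miss wb→B2 [-]
5: R B5 → L2 hit [-]
6: R B5 → L2 hit [-]
7: W B5 → L2 hit [D]
8: R B5 → L2 hit [D]
9: W B5 → L2 hit [D]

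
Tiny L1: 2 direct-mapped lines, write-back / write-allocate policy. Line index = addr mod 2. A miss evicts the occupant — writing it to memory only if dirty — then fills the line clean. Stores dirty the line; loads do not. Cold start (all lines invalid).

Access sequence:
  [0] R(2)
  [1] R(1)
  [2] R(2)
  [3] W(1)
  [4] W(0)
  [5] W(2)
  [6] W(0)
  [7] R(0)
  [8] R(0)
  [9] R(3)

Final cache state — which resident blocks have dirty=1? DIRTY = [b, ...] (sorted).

0: R B2 -> L0 miss  d=-]
1: R B1 -> L1 miss  d=-]
2: R B2 -> L0 hit  d=-]
3: W B1 -> L1 hit  d=D]
4: W B0 -> L0 miss  d=D]
5: W B2 -> L0 miss wb->B0  d=D]
6: W B0 -> L0 miss wb->B2  d=D]
7: R B0 -> L0 hit  d=D]
8: R B0 -> L0 hit  d=D]
9: R B3 -> L1 miss wb->B1  d=-]

DIRTY = [0]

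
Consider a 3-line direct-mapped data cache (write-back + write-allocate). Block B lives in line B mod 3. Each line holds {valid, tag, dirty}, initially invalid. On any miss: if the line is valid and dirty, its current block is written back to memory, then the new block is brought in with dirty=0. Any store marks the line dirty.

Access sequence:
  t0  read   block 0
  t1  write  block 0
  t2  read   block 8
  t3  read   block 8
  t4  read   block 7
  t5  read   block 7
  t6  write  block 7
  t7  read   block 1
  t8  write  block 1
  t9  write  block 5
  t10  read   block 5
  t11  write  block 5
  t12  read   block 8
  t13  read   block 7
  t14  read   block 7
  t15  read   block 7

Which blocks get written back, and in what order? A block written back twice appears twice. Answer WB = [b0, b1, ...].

  0 | R B0 → L0 miss [-]
  1 | W B0 → L0 hit [D]
  2 | R B8 → L2 miss [-]
  3 | R B8 → L2 hit [-]
  4 | R B7 → L1 miss [-]
  5 | R B7 → L1 hit [-]
  6 | W B7 → L1 hit [D]
  7 | R B1 → L1 miss wb→B7 [-]
  8 | W B1 → L1 hit [D]
  9 | W B5 → L2 miss [D]
  10 | R B5 → L2 hit [D]
  11 | W B5 → L2 hit [D]
  12 | R B8 → L2 miss wb→B5 [-]
  13 | R B7 → L1 miss wb→B1 [-]
  14 | R B7 → L1 hit [-]
  15 | R B7 → L1 hit [-]

WB = [7, 5, 1]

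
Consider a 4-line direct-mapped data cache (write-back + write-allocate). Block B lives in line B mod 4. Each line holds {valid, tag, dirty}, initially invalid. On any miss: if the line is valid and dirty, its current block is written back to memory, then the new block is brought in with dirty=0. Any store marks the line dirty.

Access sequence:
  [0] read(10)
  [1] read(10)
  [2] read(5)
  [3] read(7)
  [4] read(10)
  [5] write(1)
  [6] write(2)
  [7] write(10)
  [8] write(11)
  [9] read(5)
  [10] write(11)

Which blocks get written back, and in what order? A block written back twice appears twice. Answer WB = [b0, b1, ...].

  0 | R B10 → L2 miss [-]
  1 | R B10 → L2 hit [-]
  2 | R B5 → L1 miss [-]
  3 | R B7 → L3 miss [-]
  4 | R B10 → L2 hit [-]
  5 | W B1 → L1 miss [D]
  6 | W B2 → L2 miss [D]
  7 | W B10 → L2 miss wb→B2 [D]
  8 | W B11 → L3 miss [D]
  9 | R B5 → L1 miss wb→B1 [-]
  10 | W B11 → L3 hit [D]

WB = [2, 1]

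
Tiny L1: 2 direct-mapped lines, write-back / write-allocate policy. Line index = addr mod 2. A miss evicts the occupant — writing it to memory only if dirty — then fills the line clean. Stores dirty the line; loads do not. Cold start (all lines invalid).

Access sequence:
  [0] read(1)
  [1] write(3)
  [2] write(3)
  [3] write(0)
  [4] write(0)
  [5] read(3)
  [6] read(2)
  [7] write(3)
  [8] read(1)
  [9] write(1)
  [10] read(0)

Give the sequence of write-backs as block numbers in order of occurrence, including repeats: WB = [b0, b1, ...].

WB = [0, 3]

  0 | R B1 → L1 miss [-]
  1 | W B3 → L1 miss [D]
  2 | W B3 → L1 hit [D]
  3 | W B0 → L0 miss [D]
  4 | W B0 → L0 hit [D]
  5 | R B3 → L1 hit [D]
  6 | R B2 → L0 miss wb→B0 [-]
  7 | W B3 → L1 hit [D]
  8 | R B1 → L1 miss wb→B3 [-]
  9 | W B1 → L1 hit [D]
  10 | R B0 → L0 miss [-]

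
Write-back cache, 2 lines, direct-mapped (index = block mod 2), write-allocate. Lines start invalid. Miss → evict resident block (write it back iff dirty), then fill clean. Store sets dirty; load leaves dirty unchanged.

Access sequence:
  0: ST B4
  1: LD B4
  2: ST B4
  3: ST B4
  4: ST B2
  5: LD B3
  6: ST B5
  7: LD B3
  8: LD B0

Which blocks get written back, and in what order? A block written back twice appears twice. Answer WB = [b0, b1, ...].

WB = [4, 5, 2]

0: W B4 -> L0 miss  d=D]
1: R B4 -> L0 hit  d=D]
2: W B4 -> L0 hit  d=D]
3: W B4 -> L0 hit  d=D]
4: W B2 -> L0 miss wb->B4  d=D]
5: R B3 -> L1 miss  d=-]
6: W B5 -> L1 miss  d=D]
7: R B3 -> L1 miss wb->B5  d=-]
8: R B0 -> L0 miss wb->B2  d=-]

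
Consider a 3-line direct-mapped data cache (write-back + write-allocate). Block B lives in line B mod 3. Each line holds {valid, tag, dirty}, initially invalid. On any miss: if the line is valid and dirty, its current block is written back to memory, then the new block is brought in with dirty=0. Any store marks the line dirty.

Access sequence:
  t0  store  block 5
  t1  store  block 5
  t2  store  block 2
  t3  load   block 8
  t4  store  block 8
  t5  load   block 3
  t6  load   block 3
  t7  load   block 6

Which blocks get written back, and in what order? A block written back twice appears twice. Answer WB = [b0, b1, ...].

WB = [5, 2]

0: W B5 → L2 miss [D]
1: W B5 → L2 hit [D]
2: W B2 → L2 miss wb→B5 [D]
3: R B8 → L2 miss wb→B2 [-]
4: W B8 → L2 hit [D]
5: R B3 → L0 miss [-]
6: R B3 → L0 hit [-]
7: R B6 → L0 miss [-]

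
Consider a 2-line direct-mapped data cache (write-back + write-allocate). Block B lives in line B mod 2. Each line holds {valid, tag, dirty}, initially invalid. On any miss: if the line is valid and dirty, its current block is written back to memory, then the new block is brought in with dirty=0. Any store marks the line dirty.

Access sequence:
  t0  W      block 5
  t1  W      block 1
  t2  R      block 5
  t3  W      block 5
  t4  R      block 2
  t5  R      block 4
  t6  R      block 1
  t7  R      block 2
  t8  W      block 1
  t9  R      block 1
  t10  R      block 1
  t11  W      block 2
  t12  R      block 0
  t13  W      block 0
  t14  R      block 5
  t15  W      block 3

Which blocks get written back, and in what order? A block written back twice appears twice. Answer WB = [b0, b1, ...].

WB = [5, 1, 5, 2, 1]

  0 | W B5 → L1 miss [D]
  1 | W B1 → L1 miss wb→B5 [D]
  2 | R B5 → L1 miss wb→B1 [-]
  3 | W B5 → L1 hit [D]
  4 | R B2 → L0 miss [-]
  5 | R B4 → L0 miss [-]
  6 | R B1 → L1 miss wb→B5 [-]
  7 | R B2 → L0 miss [-]
  8 | W B1 → L1 hit [D]
  9 | R B1 → L1 hit [D]
  10 | R B1 → L1 hit [D]
  11 | W B2 → L0 hit [D]
  12 | R B0 → L0 miss wb→B2 [-]
  13 | W B0 → L0 hit [D]
  14 | R B5 → L1 miss wb→B1 [-]
  15 | W B3 → L1 miss [D]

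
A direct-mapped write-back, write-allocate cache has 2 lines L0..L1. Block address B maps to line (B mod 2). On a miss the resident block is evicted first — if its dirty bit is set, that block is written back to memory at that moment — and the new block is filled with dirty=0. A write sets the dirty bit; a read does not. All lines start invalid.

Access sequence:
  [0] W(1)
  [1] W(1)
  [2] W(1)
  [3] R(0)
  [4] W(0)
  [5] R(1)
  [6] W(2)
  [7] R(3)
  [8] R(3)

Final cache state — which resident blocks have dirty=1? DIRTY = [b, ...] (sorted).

DIRTY = [2]

0: W B1 -> L1 miss  d=D]
1: W B1 -> L1 hit  d=D]
2: W B1 -> L1 hit  d=D]
3: R B0 -> L0 miss  d=-]
4: W B0 -> L0 hit  d=D]
5: R B1 -> L1 hit  d=D]
6: W B2 -> L0 miss wb->B0  d=D]
7: R B3 -> L1 miss wb->B1  d=-]
8: R B3 -> L1 hit  d=-]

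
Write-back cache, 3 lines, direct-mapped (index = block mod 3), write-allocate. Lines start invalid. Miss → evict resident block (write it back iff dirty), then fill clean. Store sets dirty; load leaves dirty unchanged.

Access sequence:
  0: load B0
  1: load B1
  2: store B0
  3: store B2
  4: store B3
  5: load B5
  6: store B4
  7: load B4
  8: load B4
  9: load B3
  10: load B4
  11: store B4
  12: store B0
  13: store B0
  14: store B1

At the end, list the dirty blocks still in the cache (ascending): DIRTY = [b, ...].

0: R B0 -> L0 miss  d=-]
1: R B1 -> L1 miss  d=-]
2: W B0 -> L0 hit  d=D]
3: W B2 -> L2 miss  d=D]
4: W B3 -> L0 miss wb->B0  d=D]
5: R B5 -> L2 miss wb->B2  d=-]
6: W B4 -> L1 miss  d=D]
7: R B4 -> L1 hit  d=D]
8: R B4 -> L1 hit  d=D]
9: R B3 -> L0 hit  d=D]
10: R B4 -> L1 hit  d=D]
11: W B4 -> L1 hit  d=D]
12: W B0 -> L0 miss wb->B3  d=D]
13: W B0 -> L0 hit  d=D]
14: W B1 -> L1 miss wb->B4  d=D]

DIRTY = [0, 1]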